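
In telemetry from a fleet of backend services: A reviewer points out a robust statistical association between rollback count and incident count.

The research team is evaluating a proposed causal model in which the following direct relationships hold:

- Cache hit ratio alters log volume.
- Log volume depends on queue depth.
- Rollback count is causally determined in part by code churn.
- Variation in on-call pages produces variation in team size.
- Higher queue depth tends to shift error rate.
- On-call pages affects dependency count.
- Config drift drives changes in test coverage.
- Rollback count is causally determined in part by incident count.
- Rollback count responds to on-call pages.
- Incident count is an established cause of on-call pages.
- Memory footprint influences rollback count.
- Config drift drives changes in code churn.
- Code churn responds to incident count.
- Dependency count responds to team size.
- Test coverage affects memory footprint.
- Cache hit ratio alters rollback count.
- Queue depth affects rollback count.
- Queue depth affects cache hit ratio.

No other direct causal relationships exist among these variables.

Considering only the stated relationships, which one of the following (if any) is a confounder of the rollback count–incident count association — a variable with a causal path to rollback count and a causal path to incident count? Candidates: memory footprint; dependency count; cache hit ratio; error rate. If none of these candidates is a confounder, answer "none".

none

None of the listed candidates has causal paths to both rollback count and incident count in the stated relationships, so none is a common cause.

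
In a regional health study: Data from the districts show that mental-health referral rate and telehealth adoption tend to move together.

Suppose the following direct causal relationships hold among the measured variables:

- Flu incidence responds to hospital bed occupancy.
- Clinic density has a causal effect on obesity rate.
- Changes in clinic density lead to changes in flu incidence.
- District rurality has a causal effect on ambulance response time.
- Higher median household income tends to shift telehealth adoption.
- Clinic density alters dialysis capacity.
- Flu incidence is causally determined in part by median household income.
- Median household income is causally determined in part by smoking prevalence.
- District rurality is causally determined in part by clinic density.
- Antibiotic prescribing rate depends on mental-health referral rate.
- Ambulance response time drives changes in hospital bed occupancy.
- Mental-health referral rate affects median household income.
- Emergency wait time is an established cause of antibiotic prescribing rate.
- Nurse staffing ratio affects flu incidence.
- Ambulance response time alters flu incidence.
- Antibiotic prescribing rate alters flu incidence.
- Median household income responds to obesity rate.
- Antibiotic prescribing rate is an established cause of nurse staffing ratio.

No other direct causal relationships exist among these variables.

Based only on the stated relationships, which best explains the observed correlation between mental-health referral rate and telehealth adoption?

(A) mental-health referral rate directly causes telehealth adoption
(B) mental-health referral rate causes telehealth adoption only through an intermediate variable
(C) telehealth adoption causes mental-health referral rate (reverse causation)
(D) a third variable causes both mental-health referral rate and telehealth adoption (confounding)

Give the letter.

Mental-health referral rate reaches telehealth adoption through mental-health referral rate → median household income → telehealth adoption — an indirect causal chain with no direct mental-health referral rate → telehealth adoption link. No variable causes both mental-health referral rate and telehealth adoption, so confounding is ruled out; the effect is mediated.

B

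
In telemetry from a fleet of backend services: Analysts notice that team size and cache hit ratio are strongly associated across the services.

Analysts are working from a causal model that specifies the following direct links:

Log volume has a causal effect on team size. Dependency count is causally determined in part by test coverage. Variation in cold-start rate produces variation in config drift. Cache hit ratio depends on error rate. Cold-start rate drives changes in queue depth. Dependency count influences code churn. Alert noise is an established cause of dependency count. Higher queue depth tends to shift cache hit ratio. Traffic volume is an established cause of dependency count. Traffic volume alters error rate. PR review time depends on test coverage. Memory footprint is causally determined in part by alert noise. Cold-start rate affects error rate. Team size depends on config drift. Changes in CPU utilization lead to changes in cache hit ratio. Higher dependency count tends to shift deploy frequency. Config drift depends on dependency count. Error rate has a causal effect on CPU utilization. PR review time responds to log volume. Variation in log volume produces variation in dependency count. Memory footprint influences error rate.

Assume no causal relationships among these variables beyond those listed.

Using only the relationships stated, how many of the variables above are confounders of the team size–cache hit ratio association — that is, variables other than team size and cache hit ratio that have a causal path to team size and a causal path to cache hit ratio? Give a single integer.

3

The common causes are: alert noise (to team size via alert noise → dependency count → config drift → team size; to cache hit ratio via alert noise → memory footprint → error rate → cache hit ratio); cold-start rate (to team size via cold-start rate → config drift → team size; to cache hit ratio via cold-start rate → queue depth → cache hit ratio); traffic volume (to team size via traffic volume → dependency count → config drift → team size; to cache hit ratio via traffic volume → error rate → cache hit ratio).
Every other variable lacks a causal path to at least one of team size and cache hit ratio.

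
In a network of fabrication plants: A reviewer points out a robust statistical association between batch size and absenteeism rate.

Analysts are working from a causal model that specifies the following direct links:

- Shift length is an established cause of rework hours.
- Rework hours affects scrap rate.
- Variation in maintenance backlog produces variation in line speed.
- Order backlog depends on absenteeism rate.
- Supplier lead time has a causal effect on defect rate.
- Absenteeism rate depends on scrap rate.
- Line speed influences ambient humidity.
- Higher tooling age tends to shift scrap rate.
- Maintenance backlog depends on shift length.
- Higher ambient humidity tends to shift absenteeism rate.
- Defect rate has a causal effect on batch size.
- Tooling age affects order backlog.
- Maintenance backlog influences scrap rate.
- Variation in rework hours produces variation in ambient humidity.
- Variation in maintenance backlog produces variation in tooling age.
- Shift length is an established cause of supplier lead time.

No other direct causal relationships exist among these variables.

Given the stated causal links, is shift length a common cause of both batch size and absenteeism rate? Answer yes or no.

yes

Shift length has a causal path to batch size (shift length → supplier lead time → defect rate → batch size) and to absenteeism rate (shift length → maintenance backlog → scrap rate → absenteeism rate), so it is a common cause of both — a confounder.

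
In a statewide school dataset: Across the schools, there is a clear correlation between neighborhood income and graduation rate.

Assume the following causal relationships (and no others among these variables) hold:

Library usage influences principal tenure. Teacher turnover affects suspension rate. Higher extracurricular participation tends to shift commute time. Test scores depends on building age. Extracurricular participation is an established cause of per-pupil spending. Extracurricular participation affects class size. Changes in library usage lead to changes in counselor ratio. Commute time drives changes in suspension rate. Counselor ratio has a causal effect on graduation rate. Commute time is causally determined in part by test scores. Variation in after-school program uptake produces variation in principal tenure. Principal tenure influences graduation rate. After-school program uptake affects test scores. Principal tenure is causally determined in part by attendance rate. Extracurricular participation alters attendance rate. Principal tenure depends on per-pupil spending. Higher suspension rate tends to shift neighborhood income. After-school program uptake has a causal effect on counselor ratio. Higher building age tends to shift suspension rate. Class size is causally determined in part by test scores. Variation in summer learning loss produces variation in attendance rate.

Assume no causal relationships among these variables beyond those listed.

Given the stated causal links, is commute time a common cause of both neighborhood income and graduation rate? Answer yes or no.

no

Commute time has no stated causal path to graduation rate. A confounder must cause both variables, so commute time does not qualify.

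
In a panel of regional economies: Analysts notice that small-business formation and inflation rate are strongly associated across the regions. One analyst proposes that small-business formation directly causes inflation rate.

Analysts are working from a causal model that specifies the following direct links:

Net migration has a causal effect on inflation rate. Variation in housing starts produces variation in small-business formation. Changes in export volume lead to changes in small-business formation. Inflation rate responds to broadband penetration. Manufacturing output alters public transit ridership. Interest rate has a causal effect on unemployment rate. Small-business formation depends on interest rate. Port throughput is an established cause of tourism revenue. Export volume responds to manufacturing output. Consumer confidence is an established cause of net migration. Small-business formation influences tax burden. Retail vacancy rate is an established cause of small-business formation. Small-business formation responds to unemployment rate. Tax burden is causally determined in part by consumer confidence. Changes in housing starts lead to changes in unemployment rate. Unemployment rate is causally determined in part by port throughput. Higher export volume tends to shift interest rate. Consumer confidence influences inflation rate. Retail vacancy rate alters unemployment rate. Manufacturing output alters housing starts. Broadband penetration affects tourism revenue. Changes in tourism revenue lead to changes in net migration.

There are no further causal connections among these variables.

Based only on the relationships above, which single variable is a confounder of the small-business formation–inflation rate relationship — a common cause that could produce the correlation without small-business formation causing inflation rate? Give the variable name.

Port throughput has a causal path to small-business formation (port throughput → unemployment rate → small-business formation) and a separate causal path to inflation rate (port throughput → tourism revenue → net migration → inflation rate), so it is a common cause of both.
No stated relationship gives small-business formation a causal route to inflation rate, so the correlation is explained by the shared upstream cause rather than a direct effect.

port throughput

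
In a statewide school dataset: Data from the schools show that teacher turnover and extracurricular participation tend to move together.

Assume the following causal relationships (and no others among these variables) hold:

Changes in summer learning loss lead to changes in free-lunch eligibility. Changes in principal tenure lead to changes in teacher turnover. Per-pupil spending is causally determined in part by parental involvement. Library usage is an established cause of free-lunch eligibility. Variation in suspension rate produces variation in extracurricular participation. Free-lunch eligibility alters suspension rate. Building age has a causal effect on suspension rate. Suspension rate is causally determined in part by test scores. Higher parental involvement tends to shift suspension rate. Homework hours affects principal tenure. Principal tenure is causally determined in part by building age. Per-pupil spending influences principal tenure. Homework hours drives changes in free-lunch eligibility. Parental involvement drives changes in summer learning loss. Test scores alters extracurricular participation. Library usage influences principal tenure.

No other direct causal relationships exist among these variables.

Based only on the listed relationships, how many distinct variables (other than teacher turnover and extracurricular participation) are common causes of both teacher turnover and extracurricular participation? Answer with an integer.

The common causes are: building age (to teacher turnover via building age → principal tenure → teacher turnover; to extracurricular participation via building age → suspension rate → extracurricular participation); homework hours (to teacher turnover via homework hours → principal tenure → teacher turnover; to extracurricular participation via homework hours → free-lunch eligibility → suspension rate → extracurricular participation); library usage (to teacher turnover via library usage → principal tenure → teacher turnover; to extracurricular participation via library usage → free-lunch eligibility → suspension rate → extracurricular participation); parental involvement (to teacher turnover via parental involvement → per-pupil spending → principal tenure → teacher turnover; to extracurricular participation via parental involvement → suspension rate → extracurricular participation).
Every other variable lacks a causal path to at least one of teacher turnover and extracurricular participation.

4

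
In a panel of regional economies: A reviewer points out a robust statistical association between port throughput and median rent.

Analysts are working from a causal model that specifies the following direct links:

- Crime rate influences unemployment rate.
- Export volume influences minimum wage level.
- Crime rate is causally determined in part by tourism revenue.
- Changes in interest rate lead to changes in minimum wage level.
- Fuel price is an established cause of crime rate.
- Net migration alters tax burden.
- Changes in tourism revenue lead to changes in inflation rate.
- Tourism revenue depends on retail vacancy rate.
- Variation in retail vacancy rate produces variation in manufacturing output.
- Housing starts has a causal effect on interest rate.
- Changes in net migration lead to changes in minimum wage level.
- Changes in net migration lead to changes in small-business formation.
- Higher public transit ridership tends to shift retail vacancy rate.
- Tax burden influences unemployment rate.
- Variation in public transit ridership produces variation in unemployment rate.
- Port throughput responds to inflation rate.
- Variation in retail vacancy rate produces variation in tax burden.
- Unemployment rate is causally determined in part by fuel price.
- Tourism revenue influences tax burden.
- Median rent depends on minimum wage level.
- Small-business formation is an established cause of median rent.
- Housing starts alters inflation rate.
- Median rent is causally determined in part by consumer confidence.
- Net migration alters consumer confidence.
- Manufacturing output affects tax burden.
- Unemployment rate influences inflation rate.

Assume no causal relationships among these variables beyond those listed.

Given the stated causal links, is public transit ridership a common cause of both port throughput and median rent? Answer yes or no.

no

Public transit ridership has no stated causal path to median rent. A confounder must cause both variables, so public transit ridership does not qualify.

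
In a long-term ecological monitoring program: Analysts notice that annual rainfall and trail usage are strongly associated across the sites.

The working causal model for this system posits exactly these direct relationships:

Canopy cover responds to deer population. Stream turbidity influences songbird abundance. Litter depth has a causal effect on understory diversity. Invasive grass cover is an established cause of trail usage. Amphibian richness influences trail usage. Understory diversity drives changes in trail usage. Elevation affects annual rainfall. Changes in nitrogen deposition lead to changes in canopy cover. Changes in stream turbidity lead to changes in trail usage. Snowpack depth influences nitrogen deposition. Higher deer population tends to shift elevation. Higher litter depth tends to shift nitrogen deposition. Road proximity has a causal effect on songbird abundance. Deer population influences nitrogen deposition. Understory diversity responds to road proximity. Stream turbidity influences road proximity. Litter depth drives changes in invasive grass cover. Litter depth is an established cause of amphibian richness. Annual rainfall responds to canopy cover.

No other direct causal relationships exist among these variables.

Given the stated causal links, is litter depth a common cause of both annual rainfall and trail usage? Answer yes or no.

yes

Litter depth has a causal path to annual rainfall (litter depth → nitrogen deposition → canopy cover → annual rainfall) and to trail usage (litter depth → amphibian richness → trail usage), so it is a common cause of both — a confounder.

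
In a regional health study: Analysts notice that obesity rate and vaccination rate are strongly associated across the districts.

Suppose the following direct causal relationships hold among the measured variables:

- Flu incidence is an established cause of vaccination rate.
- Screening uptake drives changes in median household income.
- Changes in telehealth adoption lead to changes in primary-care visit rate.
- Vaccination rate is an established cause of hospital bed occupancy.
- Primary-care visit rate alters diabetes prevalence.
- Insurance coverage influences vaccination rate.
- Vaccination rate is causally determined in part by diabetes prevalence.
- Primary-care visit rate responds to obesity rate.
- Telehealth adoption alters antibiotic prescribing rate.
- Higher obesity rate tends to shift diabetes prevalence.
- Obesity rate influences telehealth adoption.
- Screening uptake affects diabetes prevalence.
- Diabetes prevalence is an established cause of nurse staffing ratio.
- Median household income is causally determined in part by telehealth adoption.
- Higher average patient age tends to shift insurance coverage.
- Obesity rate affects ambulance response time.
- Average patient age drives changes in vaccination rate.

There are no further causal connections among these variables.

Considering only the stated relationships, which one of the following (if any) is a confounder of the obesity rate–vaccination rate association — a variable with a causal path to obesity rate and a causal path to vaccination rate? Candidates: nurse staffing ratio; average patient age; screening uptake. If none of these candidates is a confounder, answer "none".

none

None of the listed candidates has causal paths to both obesity rate and vaccination rate in the stated relationships, so none is a common cause.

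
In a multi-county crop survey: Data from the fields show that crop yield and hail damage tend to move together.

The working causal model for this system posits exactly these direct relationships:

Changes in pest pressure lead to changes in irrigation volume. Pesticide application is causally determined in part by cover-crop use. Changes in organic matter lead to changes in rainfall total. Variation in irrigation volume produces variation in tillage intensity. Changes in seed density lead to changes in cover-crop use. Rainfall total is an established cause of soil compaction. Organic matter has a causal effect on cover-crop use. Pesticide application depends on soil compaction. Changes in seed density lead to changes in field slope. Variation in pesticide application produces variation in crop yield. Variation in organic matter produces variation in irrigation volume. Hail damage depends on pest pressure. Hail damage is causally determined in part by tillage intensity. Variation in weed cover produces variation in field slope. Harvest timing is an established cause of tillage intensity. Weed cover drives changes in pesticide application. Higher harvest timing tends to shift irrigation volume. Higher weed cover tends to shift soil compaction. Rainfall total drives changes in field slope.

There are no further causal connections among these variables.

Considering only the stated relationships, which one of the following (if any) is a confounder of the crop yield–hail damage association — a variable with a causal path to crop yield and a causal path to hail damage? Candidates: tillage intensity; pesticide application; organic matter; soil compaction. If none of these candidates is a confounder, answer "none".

organic matter

Organic matter causes crop yield (organic matter → cover-crop use → pesticide application → crop yield) and also causes hail damage (organic matter → irrigation volume → tillage intensity → hail damage); it is a common cause of both.
Each of the other candidates lacks a causal path to at least one of crop yield and hail damage, so they do not confound the relationship.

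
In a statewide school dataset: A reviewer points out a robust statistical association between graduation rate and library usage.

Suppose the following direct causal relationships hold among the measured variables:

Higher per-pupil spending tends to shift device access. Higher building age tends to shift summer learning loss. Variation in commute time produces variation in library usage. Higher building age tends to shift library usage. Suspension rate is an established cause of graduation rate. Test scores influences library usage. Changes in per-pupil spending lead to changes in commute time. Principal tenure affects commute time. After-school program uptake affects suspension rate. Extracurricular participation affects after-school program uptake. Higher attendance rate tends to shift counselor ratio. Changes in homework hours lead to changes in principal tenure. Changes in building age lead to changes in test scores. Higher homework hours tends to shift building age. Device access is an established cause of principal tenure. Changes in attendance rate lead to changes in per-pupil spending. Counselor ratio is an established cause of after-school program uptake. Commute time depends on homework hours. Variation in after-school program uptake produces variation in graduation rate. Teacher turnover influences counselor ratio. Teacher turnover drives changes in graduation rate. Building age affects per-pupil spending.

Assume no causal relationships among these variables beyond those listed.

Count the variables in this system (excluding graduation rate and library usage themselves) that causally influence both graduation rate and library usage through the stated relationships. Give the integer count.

The common causes are: attendance rate (to graduation rate via attendance rate → counselor ratio → after-school program uptake → graduation rate; to library usage via attendance rate → per-pupil spending → commute time → library usage).
Every other variable lacks a causal path to at least one of graduation rate and library usage.

1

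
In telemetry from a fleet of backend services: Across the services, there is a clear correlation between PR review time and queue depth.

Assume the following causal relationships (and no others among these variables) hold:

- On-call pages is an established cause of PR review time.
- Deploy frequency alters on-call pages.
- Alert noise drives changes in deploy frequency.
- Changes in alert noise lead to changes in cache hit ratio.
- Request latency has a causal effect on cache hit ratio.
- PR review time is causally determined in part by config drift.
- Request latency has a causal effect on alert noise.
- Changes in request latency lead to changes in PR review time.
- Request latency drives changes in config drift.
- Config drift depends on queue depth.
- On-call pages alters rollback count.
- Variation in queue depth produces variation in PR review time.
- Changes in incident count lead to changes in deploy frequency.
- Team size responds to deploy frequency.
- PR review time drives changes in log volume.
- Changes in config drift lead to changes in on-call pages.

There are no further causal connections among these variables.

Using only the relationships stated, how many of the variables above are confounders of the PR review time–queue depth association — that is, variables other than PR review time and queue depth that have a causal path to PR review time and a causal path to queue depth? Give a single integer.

0

No listed variable has a causal path to both PR review time and queue depth, so there are no common causes.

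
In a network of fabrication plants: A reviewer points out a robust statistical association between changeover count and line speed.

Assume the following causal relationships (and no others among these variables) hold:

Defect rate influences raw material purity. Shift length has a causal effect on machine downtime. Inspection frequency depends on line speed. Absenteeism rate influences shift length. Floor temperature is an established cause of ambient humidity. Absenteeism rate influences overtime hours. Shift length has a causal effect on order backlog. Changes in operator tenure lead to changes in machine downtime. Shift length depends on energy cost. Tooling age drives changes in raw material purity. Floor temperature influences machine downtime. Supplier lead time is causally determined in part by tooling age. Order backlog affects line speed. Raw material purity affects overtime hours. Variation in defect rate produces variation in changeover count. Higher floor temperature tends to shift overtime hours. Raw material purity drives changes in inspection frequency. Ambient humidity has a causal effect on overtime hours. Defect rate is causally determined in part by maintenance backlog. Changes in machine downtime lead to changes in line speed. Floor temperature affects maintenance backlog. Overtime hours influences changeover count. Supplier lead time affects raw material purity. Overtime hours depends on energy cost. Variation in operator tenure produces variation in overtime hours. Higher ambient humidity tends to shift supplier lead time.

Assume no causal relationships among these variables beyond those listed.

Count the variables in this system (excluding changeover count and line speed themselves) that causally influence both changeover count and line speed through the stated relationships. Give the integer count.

The common causes are: absenteeism rate (to changeover count via absenteeism rate → overtime hours → changeover count; to line speed via absenteeism rate → shift length → order backlog → line speed); energy cost (to changeover count via energy cost → overtime hours → changeover count; to line speed via energy cost → shift length → order backlog → line speed); floor temperature (to changeover count via floor temperature → overtime hours → changeover count; to line speed via floor temperature → machine downtime → line speed); operator tenure (to changeover count via operator tenure → overtime hours → changeover count; to line speed via operator tenure → machine downtime → line speed).
Every other variable lacks a causal path to at least one of changeover count and line speed.

4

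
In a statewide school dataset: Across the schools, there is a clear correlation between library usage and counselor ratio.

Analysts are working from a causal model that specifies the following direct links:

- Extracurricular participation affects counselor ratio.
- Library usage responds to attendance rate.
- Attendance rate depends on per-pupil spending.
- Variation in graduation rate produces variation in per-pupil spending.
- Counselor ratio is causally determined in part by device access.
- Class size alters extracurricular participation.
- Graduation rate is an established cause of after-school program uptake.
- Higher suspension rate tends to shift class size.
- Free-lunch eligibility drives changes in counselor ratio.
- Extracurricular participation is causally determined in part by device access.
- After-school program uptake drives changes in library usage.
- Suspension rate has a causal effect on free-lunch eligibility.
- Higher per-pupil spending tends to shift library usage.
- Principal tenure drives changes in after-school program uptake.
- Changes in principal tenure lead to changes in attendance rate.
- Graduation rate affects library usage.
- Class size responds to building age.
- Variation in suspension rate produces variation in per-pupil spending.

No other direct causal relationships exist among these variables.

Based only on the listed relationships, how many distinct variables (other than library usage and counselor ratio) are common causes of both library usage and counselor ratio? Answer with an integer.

The common causes are: suspension rate (to library usage via suspension rate → per-pupil spending → library usage; to counselor ratio via suspension rate → free-lunch eligibility → counselor ratio).
Every other variable lacks a causal path to at least one of library usage and counselor ratio.

1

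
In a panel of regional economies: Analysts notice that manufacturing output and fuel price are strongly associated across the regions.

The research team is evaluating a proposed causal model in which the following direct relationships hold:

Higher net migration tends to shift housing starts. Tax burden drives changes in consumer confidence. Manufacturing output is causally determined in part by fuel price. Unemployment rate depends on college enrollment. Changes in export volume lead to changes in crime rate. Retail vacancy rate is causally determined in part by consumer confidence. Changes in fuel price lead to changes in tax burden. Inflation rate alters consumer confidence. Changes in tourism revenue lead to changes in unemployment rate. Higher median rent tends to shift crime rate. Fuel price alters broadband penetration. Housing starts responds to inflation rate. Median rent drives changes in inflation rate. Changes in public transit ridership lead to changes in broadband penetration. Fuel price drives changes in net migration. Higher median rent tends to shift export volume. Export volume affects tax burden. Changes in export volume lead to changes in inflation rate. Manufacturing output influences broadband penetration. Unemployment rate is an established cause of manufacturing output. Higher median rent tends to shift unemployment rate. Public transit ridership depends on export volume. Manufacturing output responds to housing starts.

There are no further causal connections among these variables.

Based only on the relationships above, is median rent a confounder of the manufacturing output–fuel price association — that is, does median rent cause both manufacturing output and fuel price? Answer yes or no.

Median rent has no stated causal path to fuel price. A confounder must cause both variables, so median rent does not qualify.

no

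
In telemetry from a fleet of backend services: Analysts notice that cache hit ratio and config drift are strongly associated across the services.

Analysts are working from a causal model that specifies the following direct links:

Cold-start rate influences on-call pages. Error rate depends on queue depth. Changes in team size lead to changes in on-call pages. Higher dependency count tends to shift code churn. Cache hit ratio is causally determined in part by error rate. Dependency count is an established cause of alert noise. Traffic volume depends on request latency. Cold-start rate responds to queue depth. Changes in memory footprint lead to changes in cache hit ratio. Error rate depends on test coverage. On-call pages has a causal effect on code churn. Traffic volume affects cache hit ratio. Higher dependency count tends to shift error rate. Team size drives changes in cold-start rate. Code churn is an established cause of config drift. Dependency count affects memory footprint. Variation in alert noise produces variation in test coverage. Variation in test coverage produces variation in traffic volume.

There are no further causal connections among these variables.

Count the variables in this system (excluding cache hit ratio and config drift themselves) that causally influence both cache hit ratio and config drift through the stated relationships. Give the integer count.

The common causes are: dependency count (to cache hit ratio via dependency count → error rate → cache hit ratio; to config drift via dependency count → code churn → config drift); queue depth (to cache hit ratio via queue depth → error rate → cache hit ratio; to config drift via queue depth → cold-start rate → on-call pages → code churn → config drift).
Every other variable lacks a causal path to at least one of cache hit ratio and config drift.

2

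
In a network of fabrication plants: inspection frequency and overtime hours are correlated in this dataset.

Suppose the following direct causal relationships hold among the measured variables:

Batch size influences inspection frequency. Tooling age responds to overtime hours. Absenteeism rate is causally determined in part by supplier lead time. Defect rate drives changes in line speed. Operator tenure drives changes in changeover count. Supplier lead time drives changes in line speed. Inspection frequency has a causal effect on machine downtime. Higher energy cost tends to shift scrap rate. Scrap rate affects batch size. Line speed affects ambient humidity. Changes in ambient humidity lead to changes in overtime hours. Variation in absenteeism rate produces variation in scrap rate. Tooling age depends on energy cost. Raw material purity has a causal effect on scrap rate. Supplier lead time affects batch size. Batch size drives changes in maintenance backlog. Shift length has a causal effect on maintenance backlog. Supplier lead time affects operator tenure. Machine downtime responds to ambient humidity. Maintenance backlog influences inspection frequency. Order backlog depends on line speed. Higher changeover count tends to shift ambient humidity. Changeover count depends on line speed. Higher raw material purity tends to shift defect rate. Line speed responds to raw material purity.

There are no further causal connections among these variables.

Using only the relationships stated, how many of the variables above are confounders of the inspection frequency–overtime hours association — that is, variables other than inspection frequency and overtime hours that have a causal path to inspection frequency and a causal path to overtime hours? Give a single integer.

The common causes are: raw material purity (to inspection frequency via raw material purity → scrap rate → batch size → inspection frequency; to overtime hours via raw material purity → line speed → ambient humidity → overtime hours); supplier lead time (to inspection frequency via supplier lead time → batch size → inspection frequency; to overtime hours via supplier lead time → line speed → ambient humidity → overtime hours).
Every other variable lacks a causal path to at least one of inspection frequency and overtime hours.

2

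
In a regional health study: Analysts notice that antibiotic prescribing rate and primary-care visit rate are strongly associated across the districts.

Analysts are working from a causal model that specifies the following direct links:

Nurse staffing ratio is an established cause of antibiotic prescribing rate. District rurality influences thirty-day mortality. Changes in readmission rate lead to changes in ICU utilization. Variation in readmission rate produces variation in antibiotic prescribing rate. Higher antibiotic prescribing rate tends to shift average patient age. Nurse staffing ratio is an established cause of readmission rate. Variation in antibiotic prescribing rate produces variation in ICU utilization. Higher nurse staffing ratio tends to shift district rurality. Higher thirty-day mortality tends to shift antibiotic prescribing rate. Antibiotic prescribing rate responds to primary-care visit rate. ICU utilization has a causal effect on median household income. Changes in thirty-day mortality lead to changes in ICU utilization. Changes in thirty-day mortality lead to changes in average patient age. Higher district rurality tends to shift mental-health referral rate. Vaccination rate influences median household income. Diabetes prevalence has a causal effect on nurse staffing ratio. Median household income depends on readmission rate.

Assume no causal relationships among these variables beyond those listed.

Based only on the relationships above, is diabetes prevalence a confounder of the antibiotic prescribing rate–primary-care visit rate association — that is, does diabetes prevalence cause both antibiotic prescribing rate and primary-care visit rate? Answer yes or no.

no

Diabetes prevalence has no stated causal path to primary-care visit rate. A confounder must cause both variables, so diabetes prevalence does not qualify.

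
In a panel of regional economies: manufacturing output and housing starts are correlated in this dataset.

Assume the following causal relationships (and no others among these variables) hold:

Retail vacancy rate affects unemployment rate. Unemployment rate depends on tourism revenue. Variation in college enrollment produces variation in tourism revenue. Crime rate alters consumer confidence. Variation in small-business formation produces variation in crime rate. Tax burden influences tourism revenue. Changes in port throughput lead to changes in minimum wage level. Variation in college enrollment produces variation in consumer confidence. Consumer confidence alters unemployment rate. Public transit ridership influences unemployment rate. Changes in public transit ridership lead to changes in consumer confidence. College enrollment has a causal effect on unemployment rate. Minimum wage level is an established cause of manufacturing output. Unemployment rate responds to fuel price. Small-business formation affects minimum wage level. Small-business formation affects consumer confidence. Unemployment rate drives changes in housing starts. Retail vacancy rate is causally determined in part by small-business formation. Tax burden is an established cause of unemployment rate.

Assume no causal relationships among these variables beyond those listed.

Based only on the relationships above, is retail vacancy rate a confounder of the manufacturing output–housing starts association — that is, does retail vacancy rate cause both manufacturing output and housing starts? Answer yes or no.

Retail vacancy rate has no stated causal path to manufacturing output. A confounder must cause both variables, so retail vacancy rate does not qualify.

no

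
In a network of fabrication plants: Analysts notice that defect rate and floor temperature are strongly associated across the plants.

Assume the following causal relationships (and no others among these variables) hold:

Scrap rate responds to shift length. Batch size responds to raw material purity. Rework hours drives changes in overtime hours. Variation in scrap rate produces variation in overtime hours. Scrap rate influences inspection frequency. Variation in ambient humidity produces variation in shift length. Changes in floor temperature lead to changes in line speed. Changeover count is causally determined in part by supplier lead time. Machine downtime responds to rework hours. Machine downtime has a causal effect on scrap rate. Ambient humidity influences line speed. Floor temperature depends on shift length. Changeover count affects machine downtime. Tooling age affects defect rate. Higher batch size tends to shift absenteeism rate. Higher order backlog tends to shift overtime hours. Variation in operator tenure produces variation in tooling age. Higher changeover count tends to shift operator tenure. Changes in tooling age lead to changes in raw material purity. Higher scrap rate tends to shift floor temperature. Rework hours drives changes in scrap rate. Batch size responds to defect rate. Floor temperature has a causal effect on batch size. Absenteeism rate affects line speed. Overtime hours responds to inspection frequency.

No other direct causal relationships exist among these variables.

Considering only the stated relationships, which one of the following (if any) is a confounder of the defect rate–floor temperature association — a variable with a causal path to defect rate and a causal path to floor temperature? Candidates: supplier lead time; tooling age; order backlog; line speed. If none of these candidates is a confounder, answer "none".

supplier lead time

Supplier lead time causes defect rate (supplier lead time → changeover count → operator tenure → tooling age → defect rate) and also causes floor temperature (supplier lead time → changeover count → machine downtime → scrap rate → floor temperature); it is a common cause of both.
Each of the other candidates lacks a causal path to at least one of defect rate and floor temperature, so they do not confound the relationship.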